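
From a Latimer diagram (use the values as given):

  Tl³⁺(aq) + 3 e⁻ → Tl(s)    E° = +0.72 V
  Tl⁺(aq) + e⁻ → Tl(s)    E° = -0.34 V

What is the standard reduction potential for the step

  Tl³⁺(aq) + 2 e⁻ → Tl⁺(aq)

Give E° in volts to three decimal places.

+1.250 V

Sequential free energies add, so n₃E°₃ = n₁E°₁ + n₂E°₂.
With n₃ = 3, and the known step contributing 1×(-0.34) V, the unknown satisfies 2·E° = 3×(+0.72) − 1×(-0.34) = +2.500.
E° = +2.500 / 2 = +1.250 V.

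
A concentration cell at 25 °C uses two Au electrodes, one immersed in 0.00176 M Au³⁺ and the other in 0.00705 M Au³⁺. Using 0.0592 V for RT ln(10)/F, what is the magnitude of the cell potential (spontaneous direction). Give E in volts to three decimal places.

+0.012 V

For a concentration cell E°cell = 0. The 0.00705 M side is the cathode (reduction is favoured where [Au³⁺] is higher).
With n = 3, E = −(0.0592/3) log([Au³⁺]ₐₙ/[Au³⁺]꜀ₐₜ) = −(0.0592/3) log(0.00176/0.00705) = −(0.0592/3)(-0.603) = +0.012 V.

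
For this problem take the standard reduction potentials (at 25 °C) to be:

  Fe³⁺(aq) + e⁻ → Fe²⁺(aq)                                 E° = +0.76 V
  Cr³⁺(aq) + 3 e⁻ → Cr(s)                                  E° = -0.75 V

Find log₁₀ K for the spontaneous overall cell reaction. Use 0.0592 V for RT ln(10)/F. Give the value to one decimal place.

Cathode: Fe³⁺/Fe²⁺; anode: Cr³⁺/Cr. E°cell = +1.51 V, n = 3.
log K = nE°cell / 0.0592 = (3)(+1.51) / 0.0592 = 76.5.

76.5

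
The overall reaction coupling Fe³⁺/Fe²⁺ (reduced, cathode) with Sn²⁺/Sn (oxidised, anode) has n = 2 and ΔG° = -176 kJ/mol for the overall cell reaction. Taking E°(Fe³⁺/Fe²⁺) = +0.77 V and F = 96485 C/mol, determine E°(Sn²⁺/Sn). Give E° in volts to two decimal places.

-0.14 V

E°cell = −ΔG°/(nF) = −(-176×10³)/((2)(96485)) = +0.912 V.
Since Fe³⁺/Fe²⁺ is the cathode and Sn²⁺/Sn the anode, E°cell = E°(Fe³⁺/Fe²⁺) − E°(Sn²⁺/Sn).
So E°(Sn²⁺/Sn) = E°(Fe³⁺/Fe²⁺) − E°cell = (+0.77) − (+0.912) = -0.14 V.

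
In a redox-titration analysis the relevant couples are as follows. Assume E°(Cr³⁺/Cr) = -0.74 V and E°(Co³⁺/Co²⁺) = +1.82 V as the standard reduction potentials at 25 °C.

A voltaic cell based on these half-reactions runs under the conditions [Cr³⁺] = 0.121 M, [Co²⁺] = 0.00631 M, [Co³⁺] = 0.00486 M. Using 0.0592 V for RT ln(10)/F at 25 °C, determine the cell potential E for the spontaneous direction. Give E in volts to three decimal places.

Co³⁺/Co²⁺ is the cathode (higher E°), Cr³⁺/Cr the anode: E°cell = +1.82 − (-0.74) = +2.56 V, n = 3.
Overall: 3 Co³⁺(aq) + Cr(s) → 3 Co²⁺(aq) + Cr³⁺(aq)
Q = [Co²⁺]^3·[Cr³⁺] / ([Co³⁺]^3); log Q = -0.577.
E = E° − (0.0592/n) log Q = +2.56 − (0.0592/3)(-0.577) = +2.571 V.

+2.571 V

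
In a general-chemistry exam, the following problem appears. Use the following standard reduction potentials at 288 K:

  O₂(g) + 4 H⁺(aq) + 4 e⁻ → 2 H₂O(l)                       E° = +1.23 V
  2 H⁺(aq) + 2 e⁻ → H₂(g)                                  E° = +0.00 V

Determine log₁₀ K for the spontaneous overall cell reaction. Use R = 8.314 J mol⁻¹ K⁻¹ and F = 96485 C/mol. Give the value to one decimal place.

Cathode: O₂/H₂O; anode: H⁺/H₂. E°cell = (+1.23) − (+0.00) = +1.23 V, with n = 4.
ΔG° = −nFE° = −RT ln K, so ln K = nFE°/(RT) = (4)(96485)(+1.23) / ((8.314)(288)) = 198.254.
log₁₀ K = 198.254 / ln 10 = 86.1.

86.1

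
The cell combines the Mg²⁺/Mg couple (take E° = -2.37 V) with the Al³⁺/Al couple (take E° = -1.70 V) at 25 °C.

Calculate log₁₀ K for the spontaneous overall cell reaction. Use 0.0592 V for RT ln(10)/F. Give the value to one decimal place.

Cathode: Al³⁺/Al; anode: Mg²⁺/Mg. E°cell = +0.67 V, n = 6.
log K = nE°cell / 0.0592 = (6)(+0.67) / 0.0592 = 67.9.

67.9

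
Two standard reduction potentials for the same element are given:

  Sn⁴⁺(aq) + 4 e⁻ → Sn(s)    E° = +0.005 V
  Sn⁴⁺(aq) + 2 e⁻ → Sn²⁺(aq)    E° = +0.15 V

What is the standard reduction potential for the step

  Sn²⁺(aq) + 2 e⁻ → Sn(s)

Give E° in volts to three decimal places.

Sequential free energies add, so n₃E°₃ = n₁E°₁ + n₂E°₂.
With n₃ = 4, and the known step contributing 2×(+0.15) V, the unknown satisfies 2·E° = 4×(+0.005) − 2×(+0.15) = -0.280.
E° = -0.280 / 2 = -0.140 V.

-0.140 V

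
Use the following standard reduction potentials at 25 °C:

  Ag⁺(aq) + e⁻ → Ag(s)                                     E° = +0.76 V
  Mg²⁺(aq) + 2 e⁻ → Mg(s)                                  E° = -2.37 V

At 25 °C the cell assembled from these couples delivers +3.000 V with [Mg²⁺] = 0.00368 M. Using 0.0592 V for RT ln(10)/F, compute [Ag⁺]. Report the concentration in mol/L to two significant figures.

0.00039 M

Ag⁺/Ag is the cathode, Mg²⁺/Mg the anode: E°cell = +3.13 V, n = 2.
Overall reaction: 2 Ag⁺(aq) + Mg(s) → 2 Ag(s) + Mg²⁺(aq); Q = [Mg²⁺]^1/[Ag⁺]^2.
From E = E° − (0.0592/n) log Q: log Q = (E° − E)·n/0.0592 = (+3.13 − (+3.000))·2/0.0592 = 4.3919.
So 2·log[Ag⁺] = 1·log(0.00368) − log Q = -2.4342 − (4.3919) = -6.8261; log[Ag⁺] = -6.8261 / 2 = -3.4131; [Ag⁺] = 10^(-3.4131) ≈ 0.00039 M.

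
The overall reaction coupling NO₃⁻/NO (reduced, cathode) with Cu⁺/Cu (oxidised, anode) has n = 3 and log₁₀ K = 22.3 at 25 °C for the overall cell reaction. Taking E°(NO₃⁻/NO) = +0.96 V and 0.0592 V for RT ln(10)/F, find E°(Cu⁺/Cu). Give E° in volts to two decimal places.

+0.52 V

E°cell = (0.0592/n)·log K = (0.0592/3)(22.3) = +0.440 V.
Since NO₃⁻/NO is the cathode and Cu⁺/Cu the anode, E°cell = E°(NO₃⁻/NO) − E°(Cu⁺/Cu).
So E°(Cu⁺/Cu) = E°(NO₃⁻/NO) − E°cell = (+0.96) − (+0.440) = +0.52 V.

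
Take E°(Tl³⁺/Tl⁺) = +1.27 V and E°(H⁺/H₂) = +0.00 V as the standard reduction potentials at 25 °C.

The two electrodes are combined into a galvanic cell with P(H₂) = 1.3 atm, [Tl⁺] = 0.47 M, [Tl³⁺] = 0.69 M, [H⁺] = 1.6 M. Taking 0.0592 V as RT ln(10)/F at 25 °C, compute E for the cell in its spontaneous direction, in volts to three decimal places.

+1.266 V

Tl³⁺/Tl⁺ is the cathode (higher E°), H⁺/H₂ the anode: E°cell = +1.27 − (+0.00) = +1.27 V, n = 2.
Overall: Tl³⁺(aq) + H₂(g) → Tl⁺(aq) + 2 H⁺(aq)
Q = [Tl⁺]·[H⁺]^2 / ([Tl³⁺]·P(H₂)); log Q = 0.128.
E = E° − (0.0592/n) log Q = +1.27 − (0.0592/2)(0.128) = +1.266 V.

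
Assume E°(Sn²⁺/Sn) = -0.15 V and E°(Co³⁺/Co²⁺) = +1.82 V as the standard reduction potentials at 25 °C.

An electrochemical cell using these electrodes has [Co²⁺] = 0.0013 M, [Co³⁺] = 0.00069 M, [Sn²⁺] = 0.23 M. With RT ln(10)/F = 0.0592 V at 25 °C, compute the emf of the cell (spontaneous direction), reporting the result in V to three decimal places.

+1.973 V

Co³⁺/Co²⁺ is the cathode (higher E°), Sn²⁺/Sn the anode: E°cell = +1.82 − (-0.15) = +1.97 V, n = 2.
Overall: 2 Co³⁺(aq) + Sn(s) → 2 Co²⁺(aq) + Sn²⁺(aq)
Q = [Co²⁺]^2·[Sn²⁺] / ([Co³⁺]^2); log Q = -0.088.
E = E° − (0.0592/n) log Q = +1.97 − (0.0592/2)(-0.088) = +1.973 V.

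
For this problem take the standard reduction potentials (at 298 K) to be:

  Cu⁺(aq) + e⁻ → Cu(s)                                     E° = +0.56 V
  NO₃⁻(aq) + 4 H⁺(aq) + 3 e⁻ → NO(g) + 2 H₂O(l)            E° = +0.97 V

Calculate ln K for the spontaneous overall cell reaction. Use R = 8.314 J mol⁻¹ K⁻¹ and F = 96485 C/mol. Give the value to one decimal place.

Cathode: NO₃⁻/NO; anode: Cu⁺/Cu. E°cell = (+0.97) − (+0.56) = +0.41 V, with n = 3.
ΔG° = −nFE° = −RT ln K, so ln K = nFE°/(RT) = (3)(96485)(+0.41) / ((8.314)(298)) = 47.900.

47.9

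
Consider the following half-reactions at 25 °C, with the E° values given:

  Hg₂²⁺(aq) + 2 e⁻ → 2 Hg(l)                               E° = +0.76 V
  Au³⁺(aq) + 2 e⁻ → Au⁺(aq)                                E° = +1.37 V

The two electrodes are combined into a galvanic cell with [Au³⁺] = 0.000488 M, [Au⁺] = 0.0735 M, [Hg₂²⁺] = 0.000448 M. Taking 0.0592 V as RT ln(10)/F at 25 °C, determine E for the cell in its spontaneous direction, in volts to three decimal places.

+0.645 V

Au³⁺/Au⁺ is the cathode (higher E°), Hg₂²⁺/Hg the anode: E°cell = +1.37 − (+0.76) = +0.61 V, n = 2.
Overall: Au³⁺(aq) + 2 Hg(l) → Au⁺(aq) + Hg₂²⁺(aq)
Q = [Au⁺]·[Hg₂²⁺] / ([Au³⁺]); log Q = -1.171.
E = E° − (0.0592/n) log Q = +0.61 − (0.0592/2)(-1.171) = +0.645 V.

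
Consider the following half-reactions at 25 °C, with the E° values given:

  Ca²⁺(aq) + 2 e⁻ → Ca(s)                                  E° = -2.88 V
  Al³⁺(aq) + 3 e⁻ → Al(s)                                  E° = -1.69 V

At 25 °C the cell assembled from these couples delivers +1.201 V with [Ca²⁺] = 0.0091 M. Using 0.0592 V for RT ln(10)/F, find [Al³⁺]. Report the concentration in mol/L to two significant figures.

Al³⁺/Al is the cathode, Ca²⁺/Ca the anode: E°cell = +1.19 V, n = 6.
Overall reaction: 2 Al³⁺(aq) + 3 Ca(s) → 2 Al(s) + 3 Ca²⁺(aq); Q = [Ca²⁺]^3/[Al³⁺]^2.
From E = E° − (0.0592/n) log Q: log Q = (E° − E)·n/0.0592 = (+1.19 − (+1.201))·6/0.0592 = -1.1149.
So 2·log[Al³⁺] = 3·log(0.0091) − log Q = -6.1229 − (-1.1149) = -5.0080; log[Al³⁺] = -5.0080 / 2 = -2.5040; [Al³⁺] = 10^(-2.5040) ≈ 0.0031 M.

0.0031 M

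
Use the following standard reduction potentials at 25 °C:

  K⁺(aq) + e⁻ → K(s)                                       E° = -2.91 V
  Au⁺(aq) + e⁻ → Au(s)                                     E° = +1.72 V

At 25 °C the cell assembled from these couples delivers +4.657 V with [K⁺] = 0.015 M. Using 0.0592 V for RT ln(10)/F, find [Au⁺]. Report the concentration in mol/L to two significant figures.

Au⁺/Au is the cathode, K⁺/K the anode: E°cell = +4.63 V, n = 1.
Overall reaction: Au⁺(aq) + K(s) → Au(s) + K⁺(aq); Q = [K⁺]^1/[Au⁺]^1.
From E = E° − (0.0592/n) log Q: log Q = (E° − E)·n/0.0592 = (+4.63 − (+4.657))·1/0.0592 = -0.4561.
So 1·log[Au⁺] = 1·log(0.015) − log Q = -1.8239 − (-0.4561) = -1.3678; [Au⁺] = 10^(-1.3678) ≈ 0.043 M.

0.043 M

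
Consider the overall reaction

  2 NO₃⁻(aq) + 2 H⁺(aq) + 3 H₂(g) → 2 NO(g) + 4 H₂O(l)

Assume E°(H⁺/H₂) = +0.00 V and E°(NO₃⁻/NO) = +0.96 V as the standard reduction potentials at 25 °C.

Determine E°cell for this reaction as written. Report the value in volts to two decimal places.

The NO₃⁻/NO couple has the higher reduction potential, so it is the cathode; H⁺/H₂ is oxidised at the anode.
E°cell = E°(cathode) − E°(anode) = (+0.96) − (+0.00) = +0.96 V.

+0.96 V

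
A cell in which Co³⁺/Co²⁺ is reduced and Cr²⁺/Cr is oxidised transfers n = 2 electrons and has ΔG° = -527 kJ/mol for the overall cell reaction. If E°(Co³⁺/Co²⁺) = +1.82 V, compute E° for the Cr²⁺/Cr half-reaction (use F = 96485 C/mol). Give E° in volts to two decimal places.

-0.91 V

E°cell = −ΔG°/(nF) = −(-527×10³)/((2)(96485)) = +2.731 V.
Since Co³⁺/Co²⁺ is the cathode and Cr²⁺/Cr the anode, E°cell = E°(Co³⁺/Co²⁺) − E°(Cr²⁺/Cr).
So E°(Cr²⁺/Cr) = E°(Co³⁺/Co²⁺) − E°cell = (+1.82) − (+2.731) = -0.91 V.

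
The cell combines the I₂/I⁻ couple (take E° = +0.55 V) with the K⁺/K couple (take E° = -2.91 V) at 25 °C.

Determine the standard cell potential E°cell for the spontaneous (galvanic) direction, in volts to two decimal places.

The I₂/I⁻ couple has the higher reduction potential, so it is the cathode; K⁺/K is oxidised at the anode.
E°cell = E°(cathode) − E°(anode) = (+0.55) − (-2.91) = +3.46 V.

+3.46 V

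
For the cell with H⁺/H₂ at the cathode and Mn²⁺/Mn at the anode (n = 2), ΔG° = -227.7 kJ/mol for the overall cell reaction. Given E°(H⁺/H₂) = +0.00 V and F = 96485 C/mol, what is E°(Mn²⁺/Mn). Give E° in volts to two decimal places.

E°cell = −ΔG°/(nF) = −(-227.7×10³)/((2)(96485)) = +1.180 V.
Since H⁺/H₂ is the cathode and Mn²⁺/Mn the anode, E°cell = E°(H⁺/H₂) − E°(Mn²⁺/Mn).
So E°(Mn²⁺/Mn) = E°(H⁺/H₂) − E°cell = (+0.00) − (+1.180) = -1.18 V.

-1.18 V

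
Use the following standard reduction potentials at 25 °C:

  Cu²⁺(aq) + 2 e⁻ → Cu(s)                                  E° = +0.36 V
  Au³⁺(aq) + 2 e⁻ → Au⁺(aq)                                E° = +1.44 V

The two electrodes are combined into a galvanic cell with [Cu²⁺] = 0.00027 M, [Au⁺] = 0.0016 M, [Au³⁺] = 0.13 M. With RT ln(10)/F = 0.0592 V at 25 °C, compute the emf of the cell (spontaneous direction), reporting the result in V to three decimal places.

+1.242 V

Au³⁺/Au⁺ is the cathode (higher E°), Cu²⁺/Cu the anode: E°cell = +1.44 − (+0.36) = +1.08 V, n = 2.
Overall: Au³⁺(aq) + Cu(s) → Au⁺(aq) + Cu²⁺(aq)
Q = [Au⁺]·[Cu²⁺] / ([Au³⁺]); log Q = -5.478.
E = E° − (0.0592/n) log Q = +1.08 − (0.0592/2)(-5.478) = +1.242 V.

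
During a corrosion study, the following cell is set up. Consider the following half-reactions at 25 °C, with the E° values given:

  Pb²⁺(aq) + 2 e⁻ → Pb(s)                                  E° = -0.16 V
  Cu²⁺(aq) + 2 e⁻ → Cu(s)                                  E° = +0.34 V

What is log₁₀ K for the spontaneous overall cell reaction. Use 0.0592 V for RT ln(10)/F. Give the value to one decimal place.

Cathode: Cu²⁺/Cu; anode: Pb²⁺/Pb. E°cell = +0.50 V, n = 2.
log K = nE°cell / 0.0592 = (2)(+0.50) / 0.0592 = 16.9.

16.9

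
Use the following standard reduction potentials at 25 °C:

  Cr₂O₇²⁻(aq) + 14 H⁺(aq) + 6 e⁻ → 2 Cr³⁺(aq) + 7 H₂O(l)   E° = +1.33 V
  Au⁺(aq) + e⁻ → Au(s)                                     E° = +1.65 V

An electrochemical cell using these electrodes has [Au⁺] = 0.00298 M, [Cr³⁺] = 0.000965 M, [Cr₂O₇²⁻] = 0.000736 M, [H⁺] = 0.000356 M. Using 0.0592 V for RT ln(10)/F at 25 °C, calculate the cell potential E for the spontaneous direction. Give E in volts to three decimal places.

Au⁺/Au is the cathode (higher E°), Cr₂O₇²⁻/Cr³⁺ the anode: E°cell = +1.65 − (+1.33) = +0.32 V, n = 6.
Overall: 6 Au⁺(aq) + 2 Cr³⁺(aq) + 7 H₂O(l) → 6 Au(s) + Cr₂O₇²⁻(aq) + 14 H⁺(aq)
Q = [Cr₂O₇²⁻]·[H⁺]^14 / ([Au⁺]^6·[Cr³⁺]^2); log Q = -30.227.
E = E° − (0.0592/n) log Q = +0.32 − (0.0592/6)(-30.227) = +0.618 V.

+0.618 V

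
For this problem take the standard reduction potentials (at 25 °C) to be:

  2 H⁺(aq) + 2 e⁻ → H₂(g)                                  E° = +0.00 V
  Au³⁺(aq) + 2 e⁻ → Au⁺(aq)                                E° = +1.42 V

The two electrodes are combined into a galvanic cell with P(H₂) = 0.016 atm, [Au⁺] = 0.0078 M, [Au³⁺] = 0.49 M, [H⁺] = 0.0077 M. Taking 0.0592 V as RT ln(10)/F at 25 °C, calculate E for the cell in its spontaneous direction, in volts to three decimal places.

+1.545 V

Au³⁺/Au⁺ is the cathode (higher E°), H⁺/H₂ the anode: E°cell = +1.42 − (+0.00) = +1.42 V, n = 2.
Overall: Au³⁺(aq) + H₂(g) → Au⁺(aq) + 2 H⁺(aq)
Q = [Au⁺]·[H⁺]^2 / ([Au³⁺]·P(H₂)); log Q = -4.229.
E = E° − (0.0592/n) log Q = +1.42 − (0.0592/2)(-4.229) = +1.545 V.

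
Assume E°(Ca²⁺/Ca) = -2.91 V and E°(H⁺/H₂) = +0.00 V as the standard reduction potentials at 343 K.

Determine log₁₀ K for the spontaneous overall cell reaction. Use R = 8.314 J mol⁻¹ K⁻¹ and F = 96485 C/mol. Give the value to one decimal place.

Cathode: H⁺/H₂; anode: Ca²⁺/Ca. E°cell = (+0.00) − (-2.91) = +2.91 V, with n = 2.
ΔG° = −nFE° = −RT ln K, so ln K = nFE°/(RT) = (2)(96485)(+2.91) / ((8.314)(343)) = 196.915.
log₁₀ K = 196.915 / ln 10 = 85.5.

85.5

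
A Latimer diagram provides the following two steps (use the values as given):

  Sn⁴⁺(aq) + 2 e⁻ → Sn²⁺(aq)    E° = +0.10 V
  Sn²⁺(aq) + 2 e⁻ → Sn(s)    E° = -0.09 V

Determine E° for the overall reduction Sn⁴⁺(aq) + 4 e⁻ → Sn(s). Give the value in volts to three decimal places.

Since ΔG° = −nFE° is additive over sequential reductions, n₃E°₃ = n₁E°₁ + n₂E°₂.
E°₃ = (2×+0.10 + 2×-0.09) / 4 = (+0.020) / 4 = +0.005 V.

+0.005 V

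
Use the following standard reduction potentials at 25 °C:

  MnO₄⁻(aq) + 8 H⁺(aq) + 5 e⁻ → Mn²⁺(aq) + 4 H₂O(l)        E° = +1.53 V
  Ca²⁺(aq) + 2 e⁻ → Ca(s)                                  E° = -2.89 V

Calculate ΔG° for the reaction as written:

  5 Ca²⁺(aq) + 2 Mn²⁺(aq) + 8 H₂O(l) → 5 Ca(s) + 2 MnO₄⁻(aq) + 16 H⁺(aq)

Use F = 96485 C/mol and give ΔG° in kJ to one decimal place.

As written, Ca²⁺/Ca is reduced (cathode) and MnO₄⁻/Mn²⁺ is oxidised (anode), so E°cell = (-2.89) − (+1.53) = -4.42 V.
Balancing electrons gives n = 10.
ΔG° = −nFE° = −(10)(96485)(-4.42) = 4,264,637 J = +4264.6 kJ.

+4264.6 kJ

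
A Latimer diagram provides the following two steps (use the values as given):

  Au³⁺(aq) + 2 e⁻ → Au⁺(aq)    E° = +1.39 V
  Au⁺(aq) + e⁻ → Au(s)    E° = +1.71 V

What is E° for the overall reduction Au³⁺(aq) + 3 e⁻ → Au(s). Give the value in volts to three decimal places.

+1.497 V

Since ΔG° = −nFE° is additive over sequential reductions, n₃E°₃ = n₁E°₁ + n₂E°₂.
E°₃ = (2×+1.39 + 1×+1.71) / 3 = (+4.490) / 3 = +1.497 V.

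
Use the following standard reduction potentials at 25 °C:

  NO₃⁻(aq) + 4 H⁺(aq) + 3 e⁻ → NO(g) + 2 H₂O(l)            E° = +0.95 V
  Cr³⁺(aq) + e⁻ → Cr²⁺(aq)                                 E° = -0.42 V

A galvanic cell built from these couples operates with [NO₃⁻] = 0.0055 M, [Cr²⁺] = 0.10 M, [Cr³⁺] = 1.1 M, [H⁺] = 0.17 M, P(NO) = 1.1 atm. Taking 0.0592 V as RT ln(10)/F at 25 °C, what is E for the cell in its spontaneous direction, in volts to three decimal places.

+1.202 V

NO₃⁻/NO is the cathode (higher E°), Cr³⁺/Cr²⁺ the anode: E°cell = +0.95 − (-0.42) = +1.37 V, n = 3.
Overall: NO₃⁻(aq) + 4 H⁺(aq) + 3 Cr²⁺(aq) → NO(g) + 2 H₂O(l) + 3 Cr³⁺(aq)
Q = P(NO)·[Cr³⁺]^3 / ([NO₃⁻]·[H⁺]^4·[Cr²⁺]^3); log Q = 8.503.
E = E° − (0.0592/n) log Q = +1.37 − (0.0592/3)(8.503) = +1.202 V.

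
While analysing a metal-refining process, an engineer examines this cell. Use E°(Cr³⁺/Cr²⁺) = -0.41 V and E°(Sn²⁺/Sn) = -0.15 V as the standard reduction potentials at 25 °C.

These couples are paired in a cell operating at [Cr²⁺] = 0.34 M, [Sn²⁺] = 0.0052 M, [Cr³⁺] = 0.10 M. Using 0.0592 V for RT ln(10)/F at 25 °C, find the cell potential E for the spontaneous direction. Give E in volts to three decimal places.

+0.224 V

Sn²⁺/Sn is the cathode (higher E°), Cr³⁺/Cr²⁺ the anode: E°cell = -0.15 − (-0.41) = +0.26 V, n = 2.
Overall: Sn²⁺(aq) + 2 Cr²⁺(aq) → Sn(s) + 2 Cr³⁺(aq)
Q = [Cr³⁺]^2 / ([Sn²⁺]·[Cr²⁺]^2); log Q = 1.221.
E = E° − (0.0592/n) log Q = +0.26 − (0.0592/2)(1.221) = +0.224 V.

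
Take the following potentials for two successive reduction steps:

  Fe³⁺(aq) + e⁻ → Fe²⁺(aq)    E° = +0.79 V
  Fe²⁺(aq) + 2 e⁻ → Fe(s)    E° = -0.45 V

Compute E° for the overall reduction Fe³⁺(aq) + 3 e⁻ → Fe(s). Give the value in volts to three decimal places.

-0.037 V

Adding the free-energy changes (−nFE°) of the two steps gives −n₃FE°₃ = −n₁FE°₁ − n₂FE°₂.
E°₃ = (1×+0.79 + 2×-0.45) / 3 = (-0.110) / 3 = -0.037 V.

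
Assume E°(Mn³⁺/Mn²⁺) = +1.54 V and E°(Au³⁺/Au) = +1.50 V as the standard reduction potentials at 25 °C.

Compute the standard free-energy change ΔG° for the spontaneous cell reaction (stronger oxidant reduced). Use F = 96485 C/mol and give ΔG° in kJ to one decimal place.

-11.6 kJ

Mn³⁺/Mn²⁺ (E° = +1.54 V) is the cathode; Au³⁺/Au (E° = +1.50 V) is the anode, so E°cell = +0.04 V.
Balancing electrons gives n = 3 (lcm of 1 and 3).
ΔG° = −nFE° = −(3)(96485)(+0.04) = -11,578 J = -11.6 kJ.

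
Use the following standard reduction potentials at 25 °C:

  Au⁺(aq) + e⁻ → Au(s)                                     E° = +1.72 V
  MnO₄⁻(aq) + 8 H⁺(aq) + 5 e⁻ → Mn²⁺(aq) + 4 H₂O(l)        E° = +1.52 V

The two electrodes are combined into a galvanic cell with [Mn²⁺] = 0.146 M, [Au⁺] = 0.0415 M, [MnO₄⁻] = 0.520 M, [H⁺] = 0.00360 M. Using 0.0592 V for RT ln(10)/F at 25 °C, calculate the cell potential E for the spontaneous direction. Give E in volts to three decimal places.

+0.343 V

Au⁺/Au is the cathode (higher E°), MnO₄⁻/Mn²⁺ the anode: E°cell = +1.72 − (+1.52) = +0.20 V, n = 5.
Overall: 5 Au⁺(aq) + Mn²⁺(aq) + 4 H₂O(l) → 5 Au(s) + MnO₄⁻(aq) + 8 H⁺(aq)
Q = [MnO₄⁻]·[H⁺]^8 / ([Au⁺]^5·[Mn²⁺]); log Q = -12.088.
E = E° − (0.0592/n) log Q = +0.20 − (0.0592/5)(-12.088) = +0.343 V.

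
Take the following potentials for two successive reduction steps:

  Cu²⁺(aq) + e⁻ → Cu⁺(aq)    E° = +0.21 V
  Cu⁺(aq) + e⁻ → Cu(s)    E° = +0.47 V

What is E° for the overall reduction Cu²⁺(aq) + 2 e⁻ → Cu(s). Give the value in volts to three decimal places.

Since ΔG° = −nFE° is additive over sequential reductions, n₃E°₃ = n₁E°₁ + n₂E°₂.
E°₃ = (1×+0.21 + 1×+0.47) / 2 = (+0.680) / 2 = +0.340 V.

+0.340 V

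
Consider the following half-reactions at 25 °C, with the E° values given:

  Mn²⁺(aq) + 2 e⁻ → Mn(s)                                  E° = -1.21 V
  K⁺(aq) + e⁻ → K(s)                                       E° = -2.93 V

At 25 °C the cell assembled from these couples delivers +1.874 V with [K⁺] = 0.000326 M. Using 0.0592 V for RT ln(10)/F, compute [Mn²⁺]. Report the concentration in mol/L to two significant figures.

Mn²⁺/Mn is the cathode, K⁺/K the anode: E°cell = +1.72 V, n = 2.
Overall reaction: Mn²⁺(aq) + 2 K(s) → Mn(s) + 2 K⁺(aq); Q = [K⁺]^2/[Mn²⁺]^1.
From E = E° − (0.0592/n) log Q: log Q = (E° − E)·n/0.0592 = (+1.72 − (+1.874))·2/0.0592 = -5.2027.
So 1·log[Mn²⁺] = 2·log(0.000326) − log Q = -6.9736 − (-5.2027) = -1.7709; [Mn²⁺] = 10^(-1.7709) ≈ 0.017 M.

0.017 M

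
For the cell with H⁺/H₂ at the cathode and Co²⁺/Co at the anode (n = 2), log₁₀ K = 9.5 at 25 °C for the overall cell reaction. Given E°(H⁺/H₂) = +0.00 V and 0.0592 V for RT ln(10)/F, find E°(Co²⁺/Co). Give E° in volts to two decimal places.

E°cell = (0.0592/n)·log K = (0.0592/2)(9.5) = +0.281 V.
Since H⁺/H₂ is the cathode and Co²⁺/Co the anode, E°cell = E°(H⁺/H₂) − E°(Co²⁺/Co).
So E°(Co²⁺/Co) = E°(H⁺/H₂) − E°cell = (+0.00) − (+0.281) = -0.28 V.

-0.28 V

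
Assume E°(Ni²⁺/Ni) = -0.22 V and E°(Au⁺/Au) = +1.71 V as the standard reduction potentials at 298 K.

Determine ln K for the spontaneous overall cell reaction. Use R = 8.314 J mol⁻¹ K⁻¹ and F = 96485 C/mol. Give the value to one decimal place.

Cathode: Au⁺/Au; anode: Ni²⁺/Ni. E°cell = (+1.71) − (-0.22) = +1.93 V, with n = 2.
ΔG° = −nFE° = −RT ln K, so ln K = nFE°/(RT) = (2)(96485)(+1.93) / ((8.314)(298)) = 150.321.

150.3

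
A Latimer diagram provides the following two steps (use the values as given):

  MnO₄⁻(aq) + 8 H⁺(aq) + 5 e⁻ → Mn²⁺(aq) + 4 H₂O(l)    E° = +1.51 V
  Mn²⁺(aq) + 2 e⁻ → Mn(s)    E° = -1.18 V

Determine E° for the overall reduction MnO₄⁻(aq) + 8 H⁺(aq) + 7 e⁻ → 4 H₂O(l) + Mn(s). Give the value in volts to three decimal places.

+0.741 V

Since ΔG° = −nFE° is additive over sequential reductions, n₃E°₃ = n₁E°₁ + n₂E°₂.
E°₃ = (5×+1.51 + 2×-1.18) / 7 = (+5.190) / 7 = +0.741 V.
E° values themselves are not directly additive — weighting by electron count is essential.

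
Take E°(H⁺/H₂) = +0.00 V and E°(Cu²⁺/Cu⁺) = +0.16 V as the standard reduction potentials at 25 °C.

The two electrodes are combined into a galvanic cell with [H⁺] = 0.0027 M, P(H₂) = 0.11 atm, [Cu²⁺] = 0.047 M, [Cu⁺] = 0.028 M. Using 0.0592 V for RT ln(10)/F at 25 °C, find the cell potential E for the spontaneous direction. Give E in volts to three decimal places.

+0.297 V

Cu²⁺/Cu⁺ is the cathode (higher E°), H⁺/H₂ the anode: E°cell = +0.16 − (+0.00) = +0.16 V, n = 2.
Overall: 2 Cu²⁺(aq) + H₂(g) → 2 Cu⁺(aq) + 2 H⁺(aq)
Q = [Cu⁺]^2·[H⁺]^2 / ([Cu²⁺]^2·P(H₂)); log Q = -4.629.
E = E° − (0.0592/n) log Q = +0.16 − (0.0592/2)(-4.629) = +0.297 V.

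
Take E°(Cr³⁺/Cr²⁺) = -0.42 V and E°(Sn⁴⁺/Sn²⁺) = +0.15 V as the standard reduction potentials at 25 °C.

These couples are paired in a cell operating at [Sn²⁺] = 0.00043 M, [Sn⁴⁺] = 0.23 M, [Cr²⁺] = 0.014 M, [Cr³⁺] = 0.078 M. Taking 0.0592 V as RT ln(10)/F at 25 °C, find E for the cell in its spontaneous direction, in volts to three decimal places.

Sn⁴⁺/Sn²⁺ is the cathode (higher E°), Cr³⁺/Cr²⁺ the anode: E°cell = +0.15 − (-0.42) = +0.57 V, n = 2.
Overall: Sn⁴⁺(aq) + 2 Cr²⁺(aq) → Sn²⁺(aq) + 2 Cr³⁺(aq)
Q = [Sn²⁺]·[Cr³⁺]^2 / ([Sn⁴⁺]·[Cr²⁺]^2); log Q = -1.236.
E = E° − (0.0592/n) log Q = +0.57 − (0.0592/2)(-1.236) = +0.607 V.

+0.607 V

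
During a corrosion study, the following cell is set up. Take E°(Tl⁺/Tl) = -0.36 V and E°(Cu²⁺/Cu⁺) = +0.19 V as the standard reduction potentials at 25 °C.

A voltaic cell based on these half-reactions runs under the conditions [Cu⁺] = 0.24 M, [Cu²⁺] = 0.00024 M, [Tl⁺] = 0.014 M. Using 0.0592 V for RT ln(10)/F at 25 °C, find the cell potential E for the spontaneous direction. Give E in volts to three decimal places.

Cu²⁺/Cu⁺ is the cathode (higher E°), Tl⁺/Tl the anode: E°cell = +0.19 − (-0.36) = +0.55 V, n = 1.
Overall: Cu²⁺(aq) + Tl(s) → Cu⁺(aq) + Tl⁺(aq)
Q = [Cu⁺]·[Tl⁺] / ([Cu²⁺]); log Q = 1.146.
E = E° − (0.0592/n) log Q = +0.55 − (0.0592/1)(1.146) = +0.482 V.

+0.482 V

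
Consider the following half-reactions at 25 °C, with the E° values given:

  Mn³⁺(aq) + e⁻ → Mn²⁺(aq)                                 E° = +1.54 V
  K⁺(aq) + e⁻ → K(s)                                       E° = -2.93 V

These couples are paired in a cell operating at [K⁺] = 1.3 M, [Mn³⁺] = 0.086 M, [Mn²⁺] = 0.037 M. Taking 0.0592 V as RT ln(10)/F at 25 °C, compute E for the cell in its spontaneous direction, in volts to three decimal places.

+4.485 V

Mn³⁺/Mn²⁺ is the cathode (higher E°), K⁺/K the anode: E°cell = +1.54 − (-2.93) = +4.47 V, n = 1.
Overall: Mn³⁺(aq) + K(s) → Mn²⁺(aq) + K⁺(aq)
Q = [Mn²⁺]·[K⁺] / ([Mn³⁺]); log Q = -0.252.
E = E° − (0.0592/n) log Q = +4.47 − (0.0592/1)(-0.252) = +4.485 V.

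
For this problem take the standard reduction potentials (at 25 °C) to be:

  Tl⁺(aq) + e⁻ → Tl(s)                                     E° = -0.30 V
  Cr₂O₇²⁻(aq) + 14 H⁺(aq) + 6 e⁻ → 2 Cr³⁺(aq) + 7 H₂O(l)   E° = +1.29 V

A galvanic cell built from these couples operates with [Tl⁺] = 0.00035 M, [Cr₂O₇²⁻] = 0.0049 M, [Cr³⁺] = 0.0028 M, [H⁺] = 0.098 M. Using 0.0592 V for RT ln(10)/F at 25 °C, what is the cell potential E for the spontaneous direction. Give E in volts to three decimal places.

Cr₂O₇²⁻/Cr³⁺ is the cathode (higher E°), Tl⁺/Tl the anode: E°cell = +1.29 − (-0.30) = +1.59 V, n = 6.
Overall: Cr₂O₇²⁻(aq) + 14 H⁺(aq) + 6 Tl(s) → 2 Cr³⁺(aq) + 7 H₂O(l) + 6 Tl⁺(aq)
Q = [Cr³⁺]^2·[Tl⁺]^6 / ([Cr₂O₇²⁻]·[H⁺]^14); log Q = -9.409.
E = E° − (0.0592/n) log Q = +1.59 − (0.0592/6)(-9.409) = +1.683 V.

+1.683 V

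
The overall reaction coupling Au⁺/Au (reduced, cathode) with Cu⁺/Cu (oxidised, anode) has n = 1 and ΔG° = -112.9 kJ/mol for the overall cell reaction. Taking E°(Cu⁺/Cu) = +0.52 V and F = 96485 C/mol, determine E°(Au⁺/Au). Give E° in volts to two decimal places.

E°cell = −ΔG°/(nF) = −(-112.9×10³)/((1)(96485)) = +1.170 V.
Since Au⁺/Au is the cathode and Cu⁺/Cu the anode, E°cell = E°(Au⁺/Au) − E°(Cu⁺/Cu).
So E°(Au⁺/Au) = E°cell + E°(Cu⁺/Cu) = +1.170 + (+0.52) = +1.69 V.

+1.69 V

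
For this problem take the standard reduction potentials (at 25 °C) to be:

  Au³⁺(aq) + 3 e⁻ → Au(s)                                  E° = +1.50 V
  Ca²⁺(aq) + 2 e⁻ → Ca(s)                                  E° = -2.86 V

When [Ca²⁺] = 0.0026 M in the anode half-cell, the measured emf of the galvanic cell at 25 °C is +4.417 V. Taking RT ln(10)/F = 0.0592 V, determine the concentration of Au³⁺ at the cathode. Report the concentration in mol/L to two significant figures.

0.10 M

Au³⁺/Au is the cathode, Ca²⁺/Ca the anode: E°cell = +4.36 V, n = 6.
Overall reaction: 2 Au³⁺(aq) + 3 Ca(s) → 2 Au(s) + 3 Ca²⁺(aq); Q = [Ca²⁺]^3/[Au³⁺]^2.
From E = E° − (0.0592/n) log Q: log Q = (E° − E)·n/0.0592 = (+4.36 − (+4.417))·6/0.0592 = -5.7770.
So 2·log[Au³⁺] = 3·log(0.0026) − log Q = -7.7551 − (-5.7770) = -1.9781; log[Au³⁺] = -1.9781 / 2 = -0.9890; [Au³⁺] = 10^(-0.9890) ≈ 0.10 M.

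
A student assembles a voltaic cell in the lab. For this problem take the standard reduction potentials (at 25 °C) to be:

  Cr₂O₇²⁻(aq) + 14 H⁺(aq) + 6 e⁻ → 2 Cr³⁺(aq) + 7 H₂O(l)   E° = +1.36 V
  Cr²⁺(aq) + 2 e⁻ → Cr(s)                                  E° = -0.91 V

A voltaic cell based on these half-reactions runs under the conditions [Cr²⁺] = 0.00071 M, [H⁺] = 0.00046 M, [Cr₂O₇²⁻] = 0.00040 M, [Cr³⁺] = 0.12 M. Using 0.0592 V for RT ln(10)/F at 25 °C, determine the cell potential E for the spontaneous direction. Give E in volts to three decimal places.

+1.887 V

Cr₂O₇²⁻/Cr³⁺ is the cathode (higher E°), Cr²⁺/Cr the anode: E°cell = +1.36 − (-0.91) = +2.27 V, n = 6.
Overall: Cr₂O₇²⁻(aq) + 14 H⁺(aq) + 3 Cr(s) → 2 Cr³⁺(aq) + 7 H₂O(l) + 3 Cr²⁺(aq)
Q = [Cr³⁺]^2·[Cr²⁺]^3 / ([Cr₂O₇²⁻]·[H⁺]^14); log Q = 38.831.
E = E° − (0.0592/n) log Q = +2.27 − (0.0592/6)(38.831) = +1.887 V.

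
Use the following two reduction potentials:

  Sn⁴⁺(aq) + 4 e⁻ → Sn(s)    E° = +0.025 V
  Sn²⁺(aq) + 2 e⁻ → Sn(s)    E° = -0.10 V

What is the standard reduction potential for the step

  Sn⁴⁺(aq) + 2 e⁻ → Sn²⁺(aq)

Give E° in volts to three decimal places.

+0.150 V

Sequential free energies add, so n₃E°₃ = n₁E°₁ + n₂E°₂.
With n₃ = 4, and the known step contributing 2×(-0.10) V, the unknown satisfies 2·E° = 4×(+0.025) − 2×(-0.10) = +0.300.
E° = +0.300 / 2 = +0.150 V.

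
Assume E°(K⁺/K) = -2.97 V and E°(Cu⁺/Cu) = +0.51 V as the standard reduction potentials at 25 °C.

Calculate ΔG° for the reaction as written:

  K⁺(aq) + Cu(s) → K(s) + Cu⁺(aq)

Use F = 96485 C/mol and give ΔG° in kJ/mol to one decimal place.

+335.8 kJ/mol

As written, K⁺/K is reduced (cathode) and Cu⁺/Cu is oxidised (anode), so E°cell = (-2.97) − (+0.51) = -3.48 V.
Balancing electrons gives n = 1.
ΔG° = −nFE° = −(1)(96485)(-3.48) = 335,768 J = +335.8 kJ/mol.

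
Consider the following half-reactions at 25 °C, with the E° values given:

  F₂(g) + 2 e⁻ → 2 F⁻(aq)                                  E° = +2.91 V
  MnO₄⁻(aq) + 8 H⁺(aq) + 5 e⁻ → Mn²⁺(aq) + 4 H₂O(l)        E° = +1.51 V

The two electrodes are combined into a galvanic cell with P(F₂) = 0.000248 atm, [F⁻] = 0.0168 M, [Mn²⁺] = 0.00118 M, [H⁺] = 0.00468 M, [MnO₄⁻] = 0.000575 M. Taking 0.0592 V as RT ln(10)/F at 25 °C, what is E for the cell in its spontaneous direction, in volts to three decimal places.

F₂/F⁻ is the cathode (higher E°), MnO₄⁻/Mn²⁺ the anode: E°cell = +2.91 − (+1.51) = +1.40 V, n = 10.
Overall: 5 F₂(g) + 2 Mn²⁺(aq) + 8 H₂O(l) → 10 F⁻(aq) + 2 MnO₄⁻(aq) + 16 H⁺(aq)
Q = [F⁻]^10·[MnO₄⁻]^2·[H⁺]^16 / (P(F₂)^5·[Mn²⁺]^2); log Q = -37.620.
E = E° − (0.0592/n) log Q = +1.40 − (0.0592/10)(-37.620) = +1.623 V.

+1.623 V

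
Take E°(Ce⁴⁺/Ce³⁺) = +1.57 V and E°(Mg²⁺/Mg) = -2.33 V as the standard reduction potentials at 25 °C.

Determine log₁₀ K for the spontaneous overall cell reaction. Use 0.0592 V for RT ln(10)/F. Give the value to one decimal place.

Cathode: Ce⁴⁺/Ce³⁺; anode: Mg²⁺/Mg. E°cell = +3.90 V, n = 2.
log K = nE°cell / 0.0592 = (2)(+3.90) / 0.0592 = 131.8.

131.8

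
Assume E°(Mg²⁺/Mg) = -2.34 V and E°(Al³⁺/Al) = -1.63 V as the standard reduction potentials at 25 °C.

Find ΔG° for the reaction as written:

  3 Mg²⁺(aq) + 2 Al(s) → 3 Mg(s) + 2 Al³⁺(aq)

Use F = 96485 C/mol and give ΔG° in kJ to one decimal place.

As written, Mg²⁺/Mg is reduced (cathode) and Al³⁺/Al is oxidised (anode), so E°cell = (-2.34) − (-1.63) = -0.71 V.
Balancing electrons gives n = 6.
ΔG° = −nFE° = −(6)(96485)(-0.71) = 411,026 J = +411.0 kJ.

+411.0 kJ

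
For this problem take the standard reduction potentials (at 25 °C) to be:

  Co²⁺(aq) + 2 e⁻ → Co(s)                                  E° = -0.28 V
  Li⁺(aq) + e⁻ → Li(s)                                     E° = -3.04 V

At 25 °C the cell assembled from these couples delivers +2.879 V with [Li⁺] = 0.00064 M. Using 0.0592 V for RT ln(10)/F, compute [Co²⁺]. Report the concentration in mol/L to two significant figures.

Co²⁺/Co is the cathode, Li⁺/Li the anode: E°cell = +2.76 V, n = 2.
Overall reaction: Co²⁺(aq) + 2 Li(s) → Co(s) + 2 Li⁺(aq); Q = [Li⁺]^2/[Co²⁺]^1.
From E = E° − (0.0592/n) log Q: log Q = (E° − E)·n/0.0592 = (+2.76 − (+2.879))·2/0.0592 = -4.0203.
So 1·log[Co²⁺] = 2·log(0.00064) − log Q = -6.3876 − (-4.0203) = -2.3673; [Co²⁺] = 10^(-2.3673) ≈ 0.0043 M.

0.0043 M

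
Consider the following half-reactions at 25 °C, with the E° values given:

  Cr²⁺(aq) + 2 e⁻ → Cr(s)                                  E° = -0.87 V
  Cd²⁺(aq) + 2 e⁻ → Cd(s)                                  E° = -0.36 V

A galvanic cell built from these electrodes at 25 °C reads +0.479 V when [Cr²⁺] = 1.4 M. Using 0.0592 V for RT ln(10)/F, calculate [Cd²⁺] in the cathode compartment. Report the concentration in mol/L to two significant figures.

Cd²⁺/Cd is the cathode, Cr²⁺/Cr the anode: E°cell = +0.51 V, n = 2.
Overall reaction: Cd²⁺(aq) + Cr(s) → Cd(s) + Cr²⁺(aq); Q = [Cr²⁺]^1/[Cd²⁺]^1.
From E = E° − (0.0592/n) log Q: log Q = (E° − E)·n/0.0592 = (+0.51 − (+0.479))·2/0.0592 = 1.0473.
So 1·log[Cd²⁺] = 1·log(1.4) − log Q = 0.1461 − (1.0473) = -0.9012; [Cd²⁺] = 10^(-0.9012) ≈ 0.13 M.

0.13 M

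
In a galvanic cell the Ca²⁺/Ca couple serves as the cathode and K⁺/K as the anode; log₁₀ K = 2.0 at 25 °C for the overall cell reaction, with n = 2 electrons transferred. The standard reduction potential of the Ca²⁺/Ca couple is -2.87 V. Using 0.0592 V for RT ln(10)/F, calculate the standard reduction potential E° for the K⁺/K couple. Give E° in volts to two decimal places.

E°cell = (0.0592/n)·log K = (0.0592/2)(2.0) = +0.059 V.
Since Ca²⁺/Ca is the cathode and K⁺/K the anode, E°cell = E°(Ca²⁺/Ca) − E°(K⁺/K).
So E°(K⁺/K) = E°(Ca²⁺/Ca) − E°cell = (-2.87) − (+0.059) = -2.93 V.

-2.93 V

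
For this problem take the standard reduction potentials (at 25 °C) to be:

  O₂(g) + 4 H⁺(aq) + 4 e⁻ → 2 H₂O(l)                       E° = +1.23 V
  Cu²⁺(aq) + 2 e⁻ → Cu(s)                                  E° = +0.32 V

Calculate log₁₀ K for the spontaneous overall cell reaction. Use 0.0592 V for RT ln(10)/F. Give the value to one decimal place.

61.5

Cathode: O₂/H₂O; anode: Cu²⁺/Cu. E°cell = +0.91 V, n = 4.
log K = nE°cell / 0.0592 = (4)(+0.91) / 0.0592 = 61.5.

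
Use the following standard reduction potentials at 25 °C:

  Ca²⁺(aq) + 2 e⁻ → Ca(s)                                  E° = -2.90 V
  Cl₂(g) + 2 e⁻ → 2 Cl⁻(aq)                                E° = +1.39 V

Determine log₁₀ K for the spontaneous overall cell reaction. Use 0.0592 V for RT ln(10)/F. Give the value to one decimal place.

Cathode: Cl₂/Cl⁻; anode: Ca²⁺/Ca. E°cell = +4.29 V, n = 2.
log K = nE°cell / 0.0592 = (2)(+4.29) / 0.0592 = 144.9.

144.9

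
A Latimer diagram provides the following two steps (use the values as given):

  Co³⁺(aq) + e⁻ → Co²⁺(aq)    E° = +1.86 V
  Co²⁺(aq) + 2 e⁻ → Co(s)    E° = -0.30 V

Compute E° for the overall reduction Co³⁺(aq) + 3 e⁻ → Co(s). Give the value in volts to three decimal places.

+0.420 V

Since ΔG° = −nFE° is additive over sequential reductions, n₃E°₃ = n₁E°₁ + n₂E°₂.
E°₃ = (1×+1.86 + 2×-0.30) / 3 = (+1.260) / 3 = +0.420 V.
Simply averaging or adding the two E° values would be wrong; the electron-weighted sum is required.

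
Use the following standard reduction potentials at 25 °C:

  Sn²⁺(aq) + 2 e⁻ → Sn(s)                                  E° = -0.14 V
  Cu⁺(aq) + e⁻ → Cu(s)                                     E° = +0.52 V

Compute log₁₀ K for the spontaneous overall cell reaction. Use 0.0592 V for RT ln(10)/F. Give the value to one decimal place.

22.3

Cathode: Cu⁺/Cu; anode: Sn²⁺/Sn. E°cell = +0.66 V, n = 2.
log K = nE°cell / 0.0592 = (2)(+0.66) / 0.0592 = 22.3.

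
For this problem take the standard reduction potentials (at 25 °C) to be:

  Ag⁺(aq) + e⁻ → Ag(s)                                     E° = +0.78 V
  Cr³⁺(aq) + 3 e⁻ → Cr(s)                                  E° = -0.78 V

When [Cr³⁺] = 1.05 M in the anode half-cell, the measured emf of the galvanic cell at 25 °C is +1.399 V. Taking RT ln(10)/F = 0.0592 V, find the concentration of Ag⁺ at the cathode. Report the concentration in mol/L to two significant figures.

Ag⁺/Ag is the cathode, Cr³⁺/Cr the anode: E°cell = +1.56 V, n = 3.
Overall reaction: 3 Ag⁺(aq) + Cr(s) → 3 Ag(s) + Cr³⁺(aq); Q = [Cr³⁺]^1/[Ag⁺]^3.
From E = E° − (0.0592/n) log Q: log Q = (E° − E)·n/0.0592 = (+1.56 − (+1.399))·3/0.0592 = 8.1588.
So 3·log[Ag⁺] = 1·log(1.05) − log Q = 0.0212 − (8.1588) = -8.1376; log[Ag⁺] = -8.1376 / 3 = -2.7125; [Ag⁺] = 10^(-2.7125) ≈ 0.0019 M.

0.0019 M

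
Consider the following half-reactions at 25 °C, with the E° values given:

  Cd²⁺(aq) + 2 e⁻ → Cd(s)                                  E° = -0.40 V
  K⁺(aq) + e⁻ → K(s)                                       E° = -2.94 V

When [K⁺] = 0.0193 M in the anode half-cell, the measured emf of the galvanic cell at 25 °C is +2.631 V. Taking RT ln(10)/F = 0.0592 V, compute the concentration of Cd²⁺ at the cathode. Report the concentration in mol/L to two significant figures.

0.44 M

Cd²⁺/Cd is the cathode, K⁺/K the anode: E°cell = +2.54 V, n = 2.
Overall reaction: Cd²⁺(aq) + 2 K(s) → Cd(s) + 2 K⁺(aq); Q = [K⁺]^2/[Cd²⁺]^1.
From E = E° − (0.0592/n) log Q: log Q = (E° − E)·n/0.0592 = (+2.54 − (+2.631))·2/0.0592 = -3.0743.
So 1·log[Cd²⁺] = 2·log(0.0193) − log Q = -3.4289 − (-3.0743) = -0.3546; [Cd²⁺] = 10^(-0.3546) ≈ 0.44 M.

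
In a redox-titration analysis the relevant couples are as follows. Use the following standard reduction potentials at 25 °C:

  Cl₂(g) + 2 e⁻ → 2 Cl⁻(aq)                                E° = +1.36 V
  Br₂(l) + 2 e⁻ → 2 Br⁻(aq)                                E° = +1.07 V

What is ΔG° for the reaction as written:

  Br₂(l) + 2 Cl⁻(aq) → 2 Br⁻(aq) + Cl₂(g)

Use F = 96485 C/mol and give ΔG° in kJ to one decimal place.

As written, Br₂/Br⁻ is reduced (cathode) and Cl₂/Cl⁻ is oxidised (anode), so E°cell = (+1.07) − (+1.36) = -0.29 V.
Balancing electrons gives n = 2.
ΔG° = −nFE° = −(2)(96485)(-0.29) = 55,961 J = +56.0 kJ.

+56.0 kJ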